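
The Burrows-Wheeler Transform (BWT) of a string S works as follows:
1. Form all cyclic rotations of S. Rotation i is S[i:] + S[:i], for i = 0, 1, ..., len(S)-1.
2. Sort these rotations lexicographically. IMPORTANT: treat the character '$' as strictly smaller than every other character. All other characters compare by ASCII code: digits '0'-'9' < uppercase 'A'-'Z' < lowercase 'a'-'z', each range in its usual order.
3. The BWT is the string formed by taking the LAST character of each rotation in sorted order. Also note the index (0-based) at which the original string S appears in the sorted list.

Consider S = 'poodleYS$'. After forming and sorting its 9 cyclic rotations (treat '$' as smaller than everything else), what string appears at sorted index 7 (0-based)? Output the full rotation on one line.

Answer: oodleYS$p

Derivation:
All 9 rotations (rotation i = S[i:]+S[:i]):
  rot[0] = poodleYS$
  rot[1] = oodleYS$p
  rot[2] = odleYS$po
  rot[3] = dleYS$poo
  rot[4] = leYS$pood
  rot[5] = eYS$poodl
  rot[6] = YS$poodle
  rot[7] = S$poodleY
  rot[8] = $poodleYS
Sorted (with $ < everything):
  sorted[0] = $poodleYS
  sorted[1] = S$poodleY
  sorted[2] = YS$poodle
  sorted[3] = dleYS$poo
  sorted[4] = eYS$poodl
  sorted[5] = leYS$pood
  sorted[6] = odleYS$po
  sorted[7] = oodleYS$p
  sorted[8] = poodleYS$
sorted[7] = oodleYS$p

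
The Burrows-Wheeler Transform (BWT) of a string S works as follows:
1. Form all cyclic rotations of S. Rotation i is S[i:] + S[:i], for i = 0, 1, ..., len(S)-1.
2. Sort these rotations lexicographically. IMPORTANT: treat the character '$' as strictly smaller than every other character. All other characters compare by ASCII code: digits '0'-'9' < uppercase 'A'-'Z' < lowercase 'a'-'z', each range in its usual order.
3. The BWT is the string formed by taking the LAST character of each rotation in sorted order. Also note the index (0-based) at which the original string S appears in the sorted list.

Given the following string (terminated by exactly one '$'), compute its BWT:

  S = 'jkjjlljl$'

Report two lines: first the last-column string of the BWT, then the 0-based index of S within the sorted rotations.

All 9 rotations (rotation i = S[i:]+S[:i]):
  rot[0] = jkjjlljl$
  rot[1] = kjjlljl$j
  rot[2] = jjlljl$jk
  rot[3] = jlljl$jkj
  rot[4] = lljl$jkjj
  rot[5] = ljl$jkjjl
  rot[6] = jl$jkjjll
  rot[7] = l$jkjjllj
  rot[8] = $jkjjlljl
Sorted (with $ < everything):
  sorted[0] = $jkjjlljl  (last char: 'l')
  sorted[1] = jjlljl$jk  (last char: 'k')
  sorted[2] = jkjjlljl$  (last char: '$')
  sorted[3] = jl$jkjjll  (last char: 'l')
  sorted[4] = jlljl$jkj  (last char: 'j')
  sorted[5] = kjjlljl$j  (last char: 'j')
  sorted[6] = l$jkjjllj  (last char: 'j')
  sorted[7] = ljl$jkjjl  (last char: 'l')
  sorted[8] = lljl$jkjj  (last char: 'j')
Last column: lk$ljjjlj
Original string S is at sorted index 2

Answer: lk$ljjjlj
2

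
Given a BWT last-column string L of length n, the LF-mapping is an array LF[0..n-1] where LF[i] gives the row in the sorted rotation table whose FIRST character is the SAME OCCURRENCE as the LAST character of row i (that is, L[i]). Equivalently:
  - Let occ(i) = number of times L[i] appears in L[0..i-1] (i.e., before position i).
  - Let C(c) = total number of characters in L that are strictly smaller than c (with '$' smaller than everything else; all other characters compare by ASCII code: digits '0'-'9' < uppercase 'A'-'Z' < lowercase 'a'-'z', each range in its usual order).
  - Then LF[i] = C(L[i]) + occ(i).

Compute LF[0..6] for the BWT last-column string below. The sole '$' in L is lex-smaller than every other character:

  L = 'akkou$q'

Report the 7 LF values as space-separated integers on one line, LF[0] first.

Char counts: '$':1, 'a':1, 'k':2, 'o':1, 'q':1, 'u':1
C (first-col start): C('$')=0, C('a')=1, C('k')=2, C('o')=4, C('q')=5, C('u')=6
L[0]='a': occ=0, LF[0]=C('a')+0=1+0=1
L[1]='k': occ=0, LF[1]=C('k')+0=2+0=2
L[2]='k': occ=1, LF[2]=C('k')+1=2+1=3
L[3]='o': occ=0, LF[3]=C('o')+0=4+0=4
L[4]='u': occ=0, LF[4]=C('u')+0=6+0=6
L[5]='$': occ=0, LF[5]=C('$')+0=0+0=0
L[6]='q': occ=0, LF[6]=C('q')+0=5+0=5

Answer: 1 2 3 4 6 0 5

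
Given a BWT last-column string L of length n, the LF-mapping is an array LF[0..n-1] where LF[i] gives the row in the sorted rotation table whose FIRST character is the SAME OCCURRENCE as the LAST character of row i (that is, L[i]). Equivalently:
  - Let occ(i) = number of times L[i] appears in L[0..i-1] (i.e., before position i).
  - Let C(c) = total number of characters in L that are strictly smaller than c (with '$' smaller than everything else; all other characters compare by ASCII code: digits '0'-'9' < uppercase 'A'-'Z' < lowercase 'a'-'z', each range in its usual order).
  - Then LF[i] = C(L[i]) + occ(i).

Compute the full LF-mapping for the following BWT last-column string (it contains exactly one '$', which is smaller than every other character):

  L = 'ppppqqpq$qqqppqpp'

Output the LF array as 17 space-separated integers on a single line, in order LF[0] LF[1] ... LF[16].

Answer: 1 2 3 4 10 11 5 12 0 13 14 15 6 7 16 8 9

Derivation:
Char counts: '$':1, 'p':9, 'q':7
C (first-col start): C('$')=0, C('p')=1, C('q')=10
L[0]='p': occ=0, LF[0]=C('p')+0=1+0=1
L[1]='p': occ=1, LF[1]=C('p')+1=1+1=2
L[2]='p': occ=2, LF[2]=C('p')+2=1+2=3
L[3]='p': occ=3, LF[3]=C('p')+3=1+3=4
L[4]='q': occ=0, LF[4]=C('q')+0=10+0=10
L[5]='q': occ=1, LF[5]=C('q')+1=10+1=11
L[6]='p': occ=4, LF[6]=C('p')+4=1+4=5
L[7]='q': occ=2, LF[7]=C('q')+2=10+2=12
L[8]='$': occ=0, LF[8]=C('$')+0=0+0=0
L[9]='q': occ=3, LF[9]=C('q')+3=10+3=13
L[10]='q': occ=4, LF[10]=C('q')+4=10+4=14
L[11]='q': occ=5, LF[11]=C('q')+5=10+5=15
L[12]='p': occ=5, LF[12]=C('p')+5=1+5=6
L[13]='p': occ=6, LF[13]=C('p')+6=1+6=7
L[14]='q': occ=6, LF[14]=C('q')+6=10+6=16
L[15]='p': occ=7, LF[15]=C('p')+7=1+7=8
L[16]='p': occ=8, LF[16]=C('p')+8=1+8=9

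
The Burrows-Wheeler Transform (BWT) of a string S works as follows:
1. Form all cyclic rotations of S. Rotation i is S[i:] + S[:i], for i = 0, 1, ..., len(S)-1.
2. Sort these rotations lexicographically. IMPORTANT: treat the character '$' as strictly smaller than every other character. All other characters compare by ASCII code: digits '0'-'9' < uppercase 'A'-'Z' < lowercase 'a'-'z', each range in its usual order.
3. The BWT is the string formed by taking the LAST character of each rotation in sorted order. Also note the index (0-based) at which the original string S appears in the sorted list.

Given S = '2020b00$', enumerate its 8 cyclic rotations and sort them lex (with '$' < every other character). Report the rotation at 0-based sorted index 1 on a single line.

All 8 rotations (rotation i = S[i:]+S[:i]):
  rot[0] = 2020b00$
  rot[1] = 020b00$2
  rot[2] = 20b00$20
  rot[3] = 0b00$202
  rot[4] = b00$2020
  rot[5] = 00$2020b
  rot[6] = 0$2020b0
  rot[7] = $2020b00
Sorted (with $ < everything):
  sorted[0] = $2020b00
  sorted[1] = 0$2020b0
  sorted[2] = 00$2020b
  sorted[3] = 020b00$2
  sorted[4] = 0b00$202
  sorted[5] = 2020b00$
  sorted[6] = 20b00$20
  sorted[7] = b00$2020
sorted[1] = 0$2020b0

Answer: 0$2020b0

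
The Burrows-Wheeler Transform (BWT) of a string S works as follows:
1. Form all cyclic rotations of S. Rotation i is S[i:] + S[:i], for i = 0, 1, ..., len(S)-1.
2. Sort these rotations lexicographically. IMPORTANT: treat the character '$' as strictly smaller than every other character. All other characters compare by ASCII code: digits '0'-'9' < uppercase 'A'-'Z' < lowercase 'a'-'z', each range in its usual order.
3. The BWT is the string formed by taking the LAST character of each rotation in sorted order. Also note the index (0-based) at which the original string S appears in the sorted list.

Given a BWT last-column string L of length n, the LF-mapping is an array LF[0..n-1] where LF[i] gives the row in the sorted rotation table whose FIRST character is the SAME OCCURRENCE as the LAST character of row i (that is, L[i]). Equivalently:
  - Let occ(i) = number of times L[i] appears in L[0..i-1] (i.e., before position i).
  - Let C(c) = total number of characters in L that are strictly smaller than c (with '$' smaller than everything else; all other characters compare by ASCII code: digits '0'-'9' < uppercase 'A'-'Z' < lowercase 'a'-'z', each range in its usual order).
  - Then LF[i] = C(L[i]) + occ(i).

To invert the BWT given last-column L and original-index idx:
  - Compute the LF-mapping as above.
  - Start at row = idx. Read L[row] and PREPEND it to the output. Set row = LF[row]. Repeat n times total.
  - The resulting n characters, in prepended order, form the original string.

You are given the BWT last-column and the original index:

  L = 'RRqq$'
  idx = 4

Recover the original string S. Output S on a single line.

Answer: qqRR$

Derivation:
LF mapping: 1 2 3 4 0
Walk LF starting at row 4, prepending L[row]:
  step 1: row=4, L[4]='$', prepend. Next row=LF[4]=0
  step 2: row=0, L[0]='R', prepend. Next row=LF[0]=1
  step 3: row=1, L[1]='R', prepend. Next row=LF[1]=2
  step 4: row=2, L[2]='q', prepend. Next row=LF[2]=3
  step 5: row=3, L[3]='q', prepend. Next row=LF[3]=4
Reversed output: qqRR$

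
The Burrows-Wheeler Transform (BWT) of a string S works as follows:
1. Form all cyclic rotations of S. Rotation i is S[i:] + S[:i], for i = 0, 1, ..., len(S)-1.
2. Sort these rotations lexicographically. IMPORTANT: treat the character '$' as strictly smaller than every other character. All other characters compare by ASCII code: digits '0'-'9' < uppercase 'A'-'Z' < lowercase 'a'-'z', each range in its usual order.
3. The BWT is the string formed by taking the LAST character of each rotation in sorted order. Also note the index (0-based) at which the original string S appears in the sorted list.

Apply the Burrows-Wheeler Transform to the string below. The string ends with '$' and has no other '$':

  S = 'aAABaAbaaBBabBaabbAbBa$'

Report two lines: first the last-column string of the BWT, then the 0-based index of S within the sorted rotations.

All 23 rotations (rotation i = S[i:]+S[:i]):
  rot[0] = aAABaAbaaBBabBaabbAbBa$
  rot[1] = AABaAbaaBBabBaabbAbBa$a
  rot[2] = ABaAbaaBBabBaabbAbBa$aA
  rot[3] = BaAbaaBBabBaabbAbBa$aAA
  rot[4] = aAbaaBBabBaabbAbBa$aAAB
  rot[5] = AbaaBBabBaabbAbBa$aAABa
  rot[6] = baaBBabBaabbAbBa$aAABaA
  rot[7] = aaBBabBaabbAbBa$aAABaAb
  rot[8] = aBBabBaabbAbBa$aAABaAba
  rot[9] = BBabBaabbAbBa$aAABaAbaa
  rot[10] = BabBaabbAbBa$aAABaAbaaB
  rot[11] = abBaabbAbBa$aAABaAbaaBB
  rot[12] = bBaabbAbBa$aAABaAbaaBBa
  rot[13] = BaabbAbBa$aAABaAbaaBBab
  rot[14] = aabbAbBa$aAABaAbaaBBabB
  rot[15] = abbAbBa$aAABaAbaaBBabBa
  rot[16] = bbAbBa$aAABaAbaaBBabBaa
  rot[17] = bAbBa$aAABaAbaaBBabBaab
  rot[18] = AbBa$aAABaAbaaBBabBaabb
  rot[19] = bBa$aAABaAbaaBBabBaabbA
  rot[20] = Ba$aAABaAbaaBBabBaabbAb
  rot[21] = a$aAABaAbaaBBabBaabbAbB
  rot[22] = $aAABaAbaaBBabBaabbAbBa
Sorted (with $ < everything):
  sorted[0] = $aAABaAbaaBBabBaabbAbBa  (last char: 'a')
  sorted[1] = AABaAbaaBBabBaabbAbBa$a  (last char: 'a')
  sorted[2] = ABaAbaaBBabBaabbAbBa$aA  (last char: 'A')
  sorted[3] = AbBa$aAABaAbaaBBabBaabb  (last char: 'b')
  sorted[4] = AbaaBBabBaabbAbBa$aAABa  (last char: 'a')
  sorted[5] = BBabBaabbAbBa$aAABaAbaa  (last char: 'a')
  sorted[6] = Ba$aAABaAbaaBBabBaabbAb  (last char: 'b')
  sorted[7] = BaAbaaBBabBaabbAbBa$aAA  (last char: 'A')
  sorted[8] = BaabbAbBa$aAABaAbaaBBab  (last char: 'b')
  sorted[9] = BabBaabbAbBa$aAABaAbaaB  (last char: 'B')
  sorted[10] = a$aAABaAbaaBBabBaabbAbB  (last char: 'B')
  sorted[11] = aAABaAbaaBBabBaabbAbBa$  (last char: '$')
  sorted[12] = aAbaaBBabBaabbAbBa$aAAB  (last char: 'B')
  sorted[13] = aBBabBaabbAbBa$aAABaAba  (last char: 'a')
  sorted[14] = aaBBabBaabbAbBa$aAABaAb  (last char: 'b')
  sorted[15] = aabbAbBa$aAABaAbaaBBabB  (last char: 'B')
  sorted[16] = abBaabbAbBa$aAABaAbaaBB  (last char: 'B')
  sorted[17] = abbAbBa$aAABaAbaaBBabBa  (last char: 'a')
  sorted[18] = bAbBa$aAABaAbaaBBabBaab  (last char: 'b')
  sorted[19] = bBa$aAABaAbaaBBabBaabbA  (last char: 'A')
  sorted[20] = bBaabbAbBa$aAABaAbaaBBa  (last char: 'a')
  sorted[21] = baaBBabBaabbAbBa$aAABaA  (last char: 'A')
  sorted[22] = bbAbBa$aAABaAbaaBBabBaa  (last char: 'a')
Last column: aaAbaabAbBB$BabBBabAaAa
Original string S is at sorted index 11

Answer: aaAbaabAbBB$BabBBabAaAa
11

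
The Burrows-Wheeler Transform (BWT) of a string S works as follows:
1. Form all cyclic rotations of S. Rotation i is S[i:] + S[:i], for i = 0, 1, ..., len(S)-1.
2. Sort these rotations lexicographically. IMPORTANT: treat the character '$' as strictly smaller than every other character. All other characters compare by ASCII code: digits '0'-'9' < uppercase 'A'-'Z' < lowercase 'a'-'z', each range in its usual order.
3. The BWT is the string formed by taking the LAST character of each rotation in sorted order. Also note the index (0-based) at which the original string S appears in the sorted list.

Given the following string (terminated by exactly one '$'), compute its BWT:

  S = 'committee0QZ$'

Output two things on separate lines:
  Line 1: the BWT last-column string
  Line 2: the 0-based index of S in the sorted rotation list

Answer: Ze0Q$etmmocti
4

Derivation:
All 13 rotations (rotation i = S[i:]+S[:i]):
  rot[0] = committee0QZ$
  rot[1] = ommittee0QZ$c
  rot[2] = mmittee0QZ$co
  rot[3] = mittee0QZ$com
  rot[4] = ittee0QZ$comm
  rot[5] = ttee0QZ$commi
  rot[6] = tee0QZ$commit
  rot[7] = ee0QZ$committ
  rot[8] = e0QZ$committe
  rot[9] = 0QZ$committee
  rot[10] = QZ$committee0
  rot[11] = Z$committee0Q
  rot[12] = $committee0QZ
Sorted (with $ < everything):
  sorted[0] = $committee0QZ  (last char: 'Z')
  sorted[1] = 0QZ$committee  (last char: 'e')
  sorted[2] = QZ$committee0  (last char: '0')
  sorted[3] = Z$committee0Q  (last char: 'Q')
  sorted[4] = committee0QZ$  (last char: '$')
  sorted[5] = e0QZ$committe  (last char: 'e')
  sorted[6] = ee0QZ$committ  (last char: 't')
  sorted[7] = ittee0QZ$comm  (last char: 'm')
  sorted[8] = mittee0QZ$com  (last char: 'm')
  sorted[9] = mmittee0QZ$co  (last char: 'o')
  sorted[10] = ommittee0QZ$c  (last char: 'c')
  sorted[11] = tee0QZ$commit  (last char: 't')
  sorted[12] = ttee0QZ$commi  (last char: 'i')
Last column: Ze0Q$etmmocti
Original string S is at sorted index 4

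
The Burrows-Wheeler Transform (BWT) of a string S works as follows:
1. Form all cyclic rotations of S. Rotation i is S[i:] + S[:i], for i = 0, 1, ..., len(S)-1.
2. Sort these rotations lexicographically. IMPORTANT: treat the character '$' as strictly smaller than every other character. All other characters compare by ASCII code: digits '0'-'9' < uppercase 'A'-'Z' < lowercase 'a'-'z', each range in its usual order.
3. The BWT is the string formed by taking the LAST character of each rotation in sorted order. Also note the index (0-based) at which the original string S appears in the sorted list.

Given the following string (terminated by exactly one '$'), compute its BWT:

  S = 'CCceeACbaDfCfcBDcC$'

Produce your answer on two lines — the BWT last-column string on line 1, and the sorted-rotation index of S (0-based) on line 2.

All 19 rotations (rotation i = S[i:]+S[:i]):
  rot[0] = CCceeACbaDfCfcBDcC$
  rot[1] = CceeACbaDfCfcBDcC$C
  rot[2] = ceeACbaDfCfcBDcC$CC
  rot[3] = eeACbaDfCfcBDcC$CCc
  rot[4] = eACbaDfCfcBDcC$CCce
  rot[5] = ACbaDfCfcBDcC$CCcee
  rot[6] = CbaDfCfcBDcC$CCceeA
  rot[7] = baDfCfcBDcC$CCceeAC
  rot[8] = aDfCfcBDcC$CCceeACb
  rot[9] = DfCfcBDcC$CCceeACba
  rot[10] = fCfcBDcC$CCceeACbaD
  rot[11] = CfcBDcC$CCceeACbaDf
  rot[12] = fcBDcC$CCceeACbaDfC
  rot[13] = cBDcC$CCceeACbaDfCf
  rot[14] = BDcC$CCceeACbaDfCfc
  rot[15] = DcC$CCceeACbaDfCfcB
  rot[16] = cC$CCceeACbaDfCfcBD
  rot[17] = C$CCceeACbaDfCfcBDc
  rot[18] = $CCceeACbaDfCfcBDcC
Sorted (with $ < everything):
  sorted[0] = $CCceeACbaDfCfcBDcC  (last char: 'C')
  sorted[1] = ACbaDfCfcBDcC$CCcee  (last char: 'e')
  sorted[2] = BDcC$CCceeACbaDfCfc  (last char: 'c')
  sorted[3] = C$CCceeACbaDfCfcBDc  (last char: 'c')
  sorted[4] = CCceeACbaDfCfcBDcC$  (last char: '$')
  sorted[5] = CbaDfCfcBDcC$CCceeA  (last char: 'A')
  sorted[6] = CceeACbaDfCfcBDcC$C  (last char: 'C')
  sorted[7] = CfcBDcC$CCceeACbaDf  (last char: 'f')
  sorted[8] = DcC$CCceeACbaDfCfcB  (last char: 'B')
  sorted[9] = DfCfcBDcC$CCceeACba  (last char: 'a')
  sorted[10] = aDfCfcBDcC$CCceeACb  (last char: 'b')
  sorted[11] = baDfCfcBDcC$CCceeAC  (last char: 'C')
  sorted[12] = cBDcC$CCceeACbaDfCf  (last char: 'f')
  sorted[13] = cC$CCceeACbaDfCfcBD  (last char: 'D')
  sorted[14] = ceeACbaDfCfcBDcC$CC  (last char: 'C')
  sorted[15] = eACbaDfCfcBDcC$CCce  (last char: 'e')
  sorted[16] = eeACbaDfCfcBDcC$CCc  (last char: 'c')
  sorted[17] = fCfcBDcC$CCceeACbaD  (last char: 'D')
  sorted[18] = fcBDcC$CCceeACbaDfC  (last char: 'C')
Last column: Cecc$ACfBabCfDCecDC
Original string S is at sorted index 4

Answer: Cecc$ACfBabCfDCecDC
4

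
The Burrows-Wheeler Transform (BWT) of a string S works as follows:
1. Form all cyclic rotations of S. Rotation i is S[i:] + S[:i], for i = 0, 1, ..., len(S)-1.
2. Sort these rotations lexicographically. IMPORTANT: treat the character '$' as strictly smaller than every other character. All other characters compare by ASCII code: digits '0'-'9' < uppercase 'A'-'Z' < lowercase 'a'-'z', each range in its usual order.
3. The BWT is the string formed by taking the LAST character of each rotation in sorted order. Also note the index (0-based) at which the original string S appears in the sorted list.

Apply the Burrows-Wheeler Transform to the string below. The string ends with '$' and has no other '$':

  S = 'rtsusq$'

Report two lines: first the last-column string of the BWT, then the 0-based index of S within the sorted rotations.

Answer: qs$utrs
2

Derivation:
All 7 rotations (rotation i = S[i:]+S[:i]):
  rot[0] = rtsusq$
  rot[1] = tsusq$r
  rot[2] = susq$rt
  rot[3] = usq$rts
  rot[4] = sq$rtsu
  rot[5] = q$rtsus
  rot[6] = $rtsusq
Sorted (with $ < everything):
  sorted[0] = $rtsusq  (last char: 'q')
  sorted[1] = q$rtsus  (last char: 's')
  sorted[2] = rtsusq$  (last char: '$')
  sorted[3] = sq$rtsu  (last char: 'u')
  sorted[4] = susq$rt  (last char: 't')
  sorted[5] = tsusq$r  (last char: 'r')
  sorted[6] = usq$rts  (last char: 's')
Last column: qs$utrs
Original string S is at sorted index 2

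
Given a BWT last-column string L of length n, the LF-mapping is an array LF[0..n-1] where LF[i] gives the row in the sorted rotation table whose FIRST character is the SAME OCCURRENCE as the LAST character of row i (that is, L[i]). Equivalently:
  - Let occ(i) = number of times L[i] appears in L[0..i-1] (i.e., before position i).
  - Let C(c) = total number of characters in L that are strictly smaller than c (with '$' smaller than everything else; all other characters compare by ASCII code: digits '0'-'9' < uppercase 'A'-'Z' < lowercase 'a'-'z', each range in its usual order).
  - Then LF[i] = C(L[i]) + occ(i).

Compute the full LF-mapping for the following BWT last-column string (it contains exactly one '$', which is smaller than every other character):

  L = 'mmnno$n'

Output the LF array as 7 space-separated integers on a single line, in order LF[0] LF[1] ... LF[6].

Answer: 1 2 3 4 6 0 5

Derivation:
Char counts: '$':1, 'm':2, 'n':3, 'o':1
C (first-col start): C('$')=0, C('m')=1, C('n')=3, C('o')=6
L[0]='m': occ=0, LF[0]=C('m')+0=1+0=1
L[1]='m': occ=1, LF[1]=C('m')+1=1+1=2
L[2]='n': occ=0, LF[2]=C('n')+0=3+0=3
L[3]='n': occ=1, LF[3]=C('n')+1=3+1=4
L[4]='o': occ=0, LF[4]=C('o')+0=6+0=6
L[5]='$': occ=0, LF[5]=C('$')+0=0+0=0
L[6]='n': occ=2, LF[6]=C('n')+2=3+2=5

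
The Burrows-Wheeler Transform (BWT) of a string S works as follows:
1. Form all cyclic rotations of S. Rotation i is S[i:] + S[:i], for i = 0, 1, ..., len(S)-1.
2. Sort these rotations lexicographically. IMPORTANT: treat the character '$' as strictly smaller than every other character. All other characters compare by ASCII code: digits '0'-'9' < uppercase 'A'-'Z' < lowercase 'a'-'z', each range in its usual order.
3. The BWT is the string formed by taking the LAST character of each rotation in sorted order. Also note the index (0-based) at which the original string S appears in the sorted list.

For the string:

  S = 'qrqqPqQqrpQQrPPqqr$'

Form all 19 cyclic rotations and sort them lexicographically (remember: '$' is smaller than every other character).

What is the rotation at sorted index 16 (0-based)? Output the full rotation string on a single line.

All 19 rotations (rotation i = S[i:]+S[:i]):
  rot[0] = qrqqPqQqrpQQrPPqqr$
  rot[1] = rqqPqQqrpQQrPPqqr$q
  rot[2] = qqPqQqrpQQrPPqqr$qr
  rot[3] = qPqQqrpQQrPPqqr$qrq
  rot[4] = PqQqrpQQrPPqqr$qrqq
  rot[5] = qQqrpQQrPPqqr$qrqqP
  rot[6] = QqrpQQrPPqqr$qrqqPq
  rot[7] = qrpQQrPPqqr$qrqqPqQ
  rot[8] = rpQQrPPqqr$qrqqPqQq
  rot[9] = pQQrPPqqr$qrqqPqQqr
  rot[10] = QQrPPqqr$qrqqPqQqrp
  rot[11] = QrPPqqr$qrqqPqQqrpQ
  rot[12] = rPPqqr$qrqqPqQqrpQQ
  rot[13] = PPqqr$qrqqPqQqrpQQr
  rot[14] = Pqqr$qrqqPqQqrpQQrP
  rot[15] = qqr$qrqqPqQqrpQQrPP
  rot[16] = qr$qrqqPqQqrpQQrPPq
  rot[17] = r$qrqqPqQqrpQQrPPqq
  rot[18] = $qrqqPqQqrpQQrPPqqr
Sorted (with $ < everything):
  sorted[0] = $qrqqPqQqrpQQrPPqqr
  sorted[1] = PPqqr$qrqqPqQqrpQQr
  sorted[2] = PqQqrpQQrPPqqr$qrqq
  sorted[3] = Pqqr$qrqqPqQqrpQQrP
  sorted[4] = QQrPPqqr$qrqqPqQqrp
  sorted[5] = QqrpQQrPPqqr$qrqqPq
  sorted[6] = QrPPqqr$qrqqPqQqrpQ
  sorted[7] = pQQrPPqqr$qrqqPqQqr
  sorted[8] = qPqQqrpQQrPPqqr$qrq
  sorted[9] = qQqrpQQrPPqqr$qrqqP
  sorted[10] = qqPqQqrpQQrPPqqr$qr
  sorted[11] = qqr$qrqqPqQqrpQQrPP
  sorted[12] = qr$qrqqPqQqrpQQrPPq
  sorted[13] = qrpQQrPPqqr$qrqqPqQ
  sorted[14] = qrqqPqQqrpQQrPPqqr$
  sorted[15] = r$qrqqPqQqrpQQrPPqq
  sorted[16] = rPPqqr$qrqqPqQqrpQQ
  sorted[17] = rpQQrPPqqr$qrqqPqQq
  sorted[18] = rqqPqQqrpQQrPPqqr$q
sorted[16] = rPPqqr$qrqqPqQqrpQQ

Answer: rPPqqr$qrqqPqQqrpQQ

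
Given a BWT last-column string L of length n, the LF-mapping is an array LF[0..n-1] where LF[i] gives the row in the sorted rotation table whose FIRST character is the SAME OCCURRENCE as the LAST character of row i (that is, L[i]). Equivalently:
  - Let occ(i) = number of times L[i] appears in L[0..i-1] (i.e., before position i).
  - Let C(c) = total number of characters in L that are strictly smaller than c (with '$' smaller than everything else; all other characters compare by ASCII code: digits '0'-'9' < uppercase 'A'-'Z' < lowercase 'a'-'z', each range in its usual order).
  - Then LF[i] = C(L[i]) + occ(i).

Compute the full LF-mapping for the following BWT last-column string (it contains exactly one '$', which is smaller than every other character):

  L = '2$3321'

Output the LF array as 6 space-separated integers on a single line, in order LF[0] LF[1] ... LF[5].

Answer: 2 0 4 5 3 1

Derivation:
Char counts: '$':1, '1':1, '2':2, '3':2
C (first-col start): C('$')=0, C('1')=1, C('2')=2, C('3')=4
L[0]='2': occ=0, LF[0]=C('2')+0=2+0=2
L[1]='$': occ=0, LF[1]=C('$')+0=0+0=0
L[2]='3': occ=0, LF[2]=C('3')+0=4+0=4
L[3]='3': occ=1, LF[3]=C('3')+1=4+1=5
L[4]='2': occ=1, LF[4]=C('2')+1=2+1=3
L[5]='1': occ=0, LF[5]=C('1')+0=1+0=1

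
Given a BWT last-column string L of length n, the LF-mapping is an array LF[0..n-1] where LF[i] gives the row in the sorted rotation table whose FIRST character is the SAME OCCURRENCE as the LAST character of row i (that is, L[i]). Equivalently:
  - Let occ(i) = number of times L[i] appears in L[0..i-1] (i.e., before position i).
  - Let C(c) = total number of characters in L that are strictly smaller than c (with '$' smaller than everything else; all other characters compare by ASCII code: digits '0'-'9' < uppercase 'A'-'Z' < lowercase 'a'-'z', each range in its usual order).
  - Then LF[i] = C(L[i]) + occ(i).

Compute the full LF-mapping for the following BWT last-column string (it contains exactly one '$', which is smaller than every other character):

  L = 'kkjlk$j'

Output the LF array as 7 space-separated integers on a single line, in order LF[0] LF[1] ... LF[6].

Answer: 3 4 1 6 5 0 2

Derivation:
Char counts: '$':1, 'j':2, 'k':3, 'l':1
C (first-col start): C('$')=0, C('j')=1, C('k')=3, C('l')=6
L[0]='k': occ=0, LF[0]=C('k')+0=3+0=3
L[1]='k': occ=1, LF[1]=C('k')+1=3+1=4
L[2]='j': occ=0, LF[2]=C('j')+0=1+0=1
L[3]='l': occ=0, LF[3]=C('l')+0=6+0=6
L[4]='k': occ=2, LF[4]=C('k')+2=3+2=5
L[5]='$': occ=0, LF[5]=C('$')+0=0+0=0
L[6]='j': occ=1, LF[6]=C('j')+1=1+1=2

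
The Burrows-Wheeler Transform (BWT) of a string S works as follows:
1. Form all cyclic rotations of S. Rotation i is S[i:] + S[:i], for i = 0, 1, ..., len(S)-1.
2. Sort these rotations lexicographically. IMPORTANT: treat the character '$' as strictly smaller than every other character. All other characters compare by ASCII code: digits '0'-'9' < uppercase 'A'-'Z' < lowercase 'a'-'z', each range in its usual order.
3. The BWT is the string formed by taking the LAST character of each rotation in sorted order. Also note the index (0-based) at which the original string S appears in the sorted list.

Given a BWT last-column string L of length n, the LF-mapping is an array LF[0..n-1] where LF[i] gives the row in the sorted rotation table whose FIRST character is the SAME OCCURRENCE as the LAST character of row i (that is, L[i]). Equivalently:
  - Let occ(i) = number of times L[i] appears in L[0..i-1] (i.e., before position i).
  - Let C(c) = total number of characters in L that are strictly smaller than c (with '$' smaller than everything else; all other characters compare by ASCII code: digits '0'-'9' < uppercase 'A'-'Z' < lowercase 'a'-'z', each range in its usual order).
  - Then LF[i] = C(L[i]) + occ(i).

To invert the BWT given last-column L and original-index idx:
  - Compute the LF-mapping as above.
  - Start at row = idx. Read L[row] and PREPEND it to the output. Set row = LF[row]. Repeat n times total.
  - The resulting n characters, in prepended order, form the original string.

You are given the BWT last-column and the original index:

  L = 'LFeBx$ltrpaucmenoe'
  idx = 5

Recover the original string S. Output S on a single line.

Answer: counterexampleFBL$

Derivation:
LF mapping: 3 2 6 1 17 0 9 15 14 13 4 16 5 10 7 11 12 8
Walk LF starting at row 5, prepending L[row]:
  step 1: row=5, L[5]='$', prepend. Next row=LF[5]=0
  step 2: row=0, L[0]='L', prepend. Next row=LF[0]=3
  step 3: row=3, L[3]='B', prepend. Next row=LF[3]=1
  step 4: row=1, L[1]='F', prepend. Next row=LF[1]=2
  step 5: row=2, L[2]='e', prepend. Next row=LF[2]=6
  step 6: row=6, L[6]='l', prepend. Next row=LF[6]=9
  step 7: row=9, L[9]='p', prepend. Next row=LF[9]=13
  step 8: row=13, L[13]='m', prepend. Next row=LF[13]=10
  step 9: row=10, L[10]='a', prepend. Next row=LF[10]=4
  step 10: row=4, L[4]='x', prepend. Next row=LF[4]=17
  step 11: row=17, L[17]='e', prepend. Next row=LF[17]=8
  step 12: row=8, L[8]='r', prepend. Next row=LF[8]=14
  step 13: row=14, L[14]='e', prepend. Next row=LF[14]=7
  step 14: row=7, L[7]='t', prepend. Next row=LF[7]=15
  step 15: row=15, L[15]='n', prepend. Next row=LF[15]=11
  step 16: row=11, L[11]='u', prepend. Next row=LF[11]=16
  step 17: row=16, L[16]='o', prepend. Next row=LF[16]=12
  step 18: row=12, L[12]='c', prepend. Next row=LF[12]=5
Reversed output: counterexampleFBL$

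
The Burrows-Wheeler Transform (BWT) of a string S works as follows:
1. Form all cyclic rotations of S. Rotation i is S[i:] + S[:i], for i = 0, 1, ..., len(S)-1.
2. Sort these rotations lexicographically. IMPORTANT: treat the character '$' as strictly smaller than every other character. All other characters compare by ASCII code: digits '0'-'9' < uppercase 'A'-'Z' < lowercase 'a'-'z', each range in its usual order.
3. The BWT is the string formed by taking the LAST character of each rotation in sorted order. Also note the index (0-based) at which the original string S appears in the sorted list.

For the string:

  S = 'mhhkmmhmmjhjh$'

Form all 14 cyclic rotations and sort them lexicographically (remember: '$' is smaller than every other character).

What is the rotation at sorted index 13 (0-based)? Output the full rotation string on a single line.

All 14 rotations (rotation i = S[i:]+S[:i]):
  rot[0] = mhhkmmhmmjhjh$
  rot[1] = hhkmmhmmjhjh$m
  rot[2] = hkmmhmmjhjh$mh
  rot[3] = kmmhmmjhjh$mhh
  rot[4] = mmhmmjhjh$mhhk
  rot[5] = mhmmjhjh$mhhkm
  rot[6] = hmmjhjh$mhhkmm
  rot[7] = mmjhjh$mhhkmmh
  rot[8] = mjhjh$mhhkmmhm
  rot[9] = jhjh$mhhkmmhmm
  rot[10] = hjh$mhhkmmhmmj
  rot[11] = jh$mhhkmmhmmjh
  rot[12] = h$mhhkmmhmmjhj
  rot[13] = $mhhkmmhmmjhjh
Sorted (with $ < everything):
  sorted[0] = $mhhkmmhmmjhjh
  sorted[1] = h$mhhkmmhmmjhj
  sorted[2] = hhkmmhmmjhjh$m
  sorted[3] = hjh$mhhkmmhmmj
  sorted[4] = hkmmhmmjhjh$mh
  sorted[5] = hmmjhjh$mhhkmm
  sorted[6] = jh$mhhkmmhmmjh
  sorted[7] = jhjh$mhhkmmhmm
  sorted[8] = kmmhmmjhjh$mhh
  sorted[9] = mhhkmmhmmjhjh$
  sorted[10] = mhmmjhjh$mhhkm
  sorted[11] = mjhjh$mhhkmmhm
  sorted[12] = mmhmmjhjh$mhhk
  sorted[13] = mmjhjh$mhhkmmh
sorted[13] = mmjhjh$mhhkmmh

Answer: mmjhjh$mhhkmmh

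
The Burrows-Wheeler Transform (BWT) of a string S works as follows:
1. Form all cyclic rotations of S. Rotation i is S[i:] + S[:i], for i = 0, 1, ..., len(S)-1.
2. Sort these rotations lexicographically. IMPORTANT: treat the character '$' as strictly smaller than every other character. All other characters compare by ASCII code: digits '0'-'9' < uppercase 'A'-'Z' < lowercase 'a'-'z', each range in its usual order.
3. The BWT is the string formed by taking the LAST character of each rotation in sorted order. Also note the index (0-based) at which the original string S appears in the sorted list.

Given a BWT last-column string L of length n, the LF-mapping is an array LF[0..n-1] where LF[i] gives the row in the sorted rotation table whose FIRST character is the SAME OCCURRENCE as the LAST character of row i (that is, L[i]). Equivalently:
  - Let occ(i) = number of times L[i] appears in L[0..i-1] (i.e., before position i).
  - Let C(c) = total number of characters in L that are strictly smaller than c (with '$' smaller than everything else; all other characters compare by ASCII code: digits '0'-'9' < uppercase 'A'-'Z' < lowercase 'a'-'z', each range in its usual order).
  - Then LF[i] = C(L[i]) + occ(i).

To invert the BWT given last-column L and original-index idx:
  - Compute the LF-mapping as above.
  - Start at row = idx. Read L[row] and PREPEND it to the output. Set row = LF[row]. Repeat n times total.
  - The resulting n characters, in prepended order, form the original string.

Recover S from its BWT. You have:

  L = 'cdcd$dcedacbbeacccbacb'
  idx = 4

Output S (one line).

LF mapping: 8 16 9 17 0 18 10 20 19 1 11 4 5 21 2 12 13 14 6 3 15 7
Walk LF starting at row 4, prepending L[row]:
  step 1: row=4, L[4]='$', prepend. Next row=LF[4]=0
  step 2: row=0, L[0]='c', prepend. Next row=LF[0]=8
  step 3: row=8, L[8]='d', prepend. Next row=LF[8]=19
  step 4: row=19, L[19]='a', prepend. Next row=LF[19]=3
  step 5: row=3, L[3]='d', prepend. Next row=LF[3]=17
  step 6: row=17, L[17]='c', prepend. Next row=LF[17]=14
  step 7: row=14, L[14]='a', prepend. Next row=LF[14]=2
  step 8: row=2, L[2]='c', prepend. Next row=LF[2]=9
  step 9: row=9, L[9]='a', prepend. Next row=LF[9]=1
  step 10: row=1, L[1]='d', prepend. Next row=LF[1]=16
  step 11: row=16, L[16]='c', prepend. Next row=LF[16]=13
  step 12: row=13, L[13]='e', prepend. Next row=LF[13]=21
  step 13: row=21, L[21]='b', prepend. Next row=LF[21]=7
  step 14: row=7, L[7]='e', prepend. Next row=LF[7]=20
  step 15: row=20, L[20]='c', prepend. Next row=LF[20]=15
  step 16: row=15, L[15]='c', prepend. Next row=LF[15]=12
  step 17: row=12, L[12]='b', prepend. Next row=LF[12]=5
  step 18: row=5, L[5]='d', prepend. Next row=LF[5]=18
  step 19: row=18, L[18]='b', prepend. Next row=LF[18]=6
  step 20: row=6, L[6]='c', prepend. Next row=LF[6]=10
  step 21: row=10, L[10]='c', prepend. Next row=LF[10]=11
  step 22: row=11, L[11]='b', prepend. Next row=LF[11]=4
Reversed output: bccbdbccebecdacacdadc$

Answer: bccbdbccebecdacacdadc$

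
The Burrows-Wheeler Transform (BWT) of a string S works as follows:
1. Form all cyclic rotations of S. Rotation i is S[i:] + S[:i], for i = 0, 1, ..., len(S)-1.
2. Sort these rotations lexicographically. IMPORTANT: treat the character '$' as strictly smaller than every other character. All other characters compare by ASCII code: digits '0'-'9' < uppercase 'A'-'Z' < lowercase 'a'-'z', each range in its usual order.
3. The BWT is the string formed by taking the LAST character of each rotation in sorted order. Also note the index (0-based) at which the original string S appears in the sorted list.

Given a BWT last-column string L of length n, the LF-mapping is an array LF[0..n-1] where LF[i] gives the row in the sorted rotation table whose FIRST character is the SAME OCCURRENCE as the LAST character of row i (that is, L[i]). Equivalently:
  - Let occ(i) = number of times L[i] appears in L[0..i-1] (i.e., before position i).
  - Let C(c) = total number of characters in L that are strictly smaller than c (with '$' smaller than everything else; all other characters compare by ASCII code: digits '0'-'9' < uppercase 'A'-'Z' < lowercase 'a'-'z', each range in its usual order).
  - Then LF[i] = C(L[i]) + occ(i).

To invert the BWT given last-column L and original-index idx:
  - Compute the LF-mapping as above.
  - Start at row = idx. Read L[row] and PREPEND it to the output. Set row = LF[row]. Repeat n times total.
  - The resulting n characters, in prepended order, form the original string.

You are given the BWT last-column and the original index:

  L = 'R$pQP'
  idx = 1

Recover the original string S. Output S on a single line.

Answer: PpQR$

Derivation:
LF mapping: 3 0 4 2 1
Walk LF starting at row 1, prepending L[row]:
  step 1: row=1, L[1]='$', prepend. Next row=LF[1]=0
  step 2: row=0, L[0]='R', prepend. Next row=LF[0]=3
  step 3: row=3, L[3]='Q', prepend. Next row=LF[3]=2
  step 4: row=2, L[2]='p', prepend. Next row=LF[2]=4
  step 5: row=4, L[4]='P', prepend. Next row=LF[4]=1
Reversed output: PpQR$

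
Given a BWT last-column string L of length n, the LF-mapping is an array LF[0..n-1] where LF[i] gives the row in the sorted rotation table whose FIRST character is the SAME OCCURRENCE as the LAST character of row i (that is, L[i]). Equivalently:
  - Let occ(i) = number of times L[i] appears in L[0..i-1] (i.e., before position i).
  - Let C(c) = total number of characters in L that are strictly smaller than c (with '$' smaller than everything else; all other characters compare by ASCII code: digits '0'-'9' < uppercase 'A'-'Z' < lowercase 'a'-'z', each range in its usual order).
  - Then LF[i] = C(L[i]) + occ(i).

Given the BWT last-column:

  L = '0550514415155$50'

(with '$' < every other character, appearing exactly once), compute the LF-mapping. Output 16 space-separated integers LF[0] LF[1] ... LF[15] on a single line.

Answer: 1 9 10 2 11 4 7 8 5 12 6 13 14 0 15 3

Derivation:
Char counts: '$':1, '0':3, '1':3, '4':2, '5':7
C (first-col start): C('$')=0, C('0')=1, C('1')=4, C('4')=7, C('5')=9
L[0]='0': occ=0, LF[0]=C('0')+0=1+0=1
L[1]='5': occ=0, LF[1]=C('5')+0=9+0=9
L[2]='5': occ=1, LF[2]=C('5')+1=9+1=10
L[3]='0': occ=1, LF[3]=C('0')+1=1+1=2
L[4]='5': occ=2, LF[4]=C('5')+2=9+2=11
L[5]='1': occ=0, LF[5]=C('1')+0=4+0=4
L[6]='4': occ=0, LF[6]=C('4')+0=7+0=7
L[7]='4': occ=1, LF[7]=C('4')+1=7+1=8
L[8]='1': occ=1, LF[8]=C('1')+1=4+1=5
L[9]='5': occ=3, LF[9]=C('5')+3=9+3=12
L[10]='1': occ=2, LF[10]=C('1')+2=4+2=6
L[11]='5': occ=4, LF[11]=C('5')+4=9+4=13
L[12]='5': occ=5, LF[12]=C('5')+5=9+5=14
L[13]='$': occ=0, LF[13]=C('$')+0=0+0=0
L[14]='5': occ=6, LF[14]=C('5')+6=9+6=15
L[15]='0': occ=2, LF[15]=C('0')+2=1+2=3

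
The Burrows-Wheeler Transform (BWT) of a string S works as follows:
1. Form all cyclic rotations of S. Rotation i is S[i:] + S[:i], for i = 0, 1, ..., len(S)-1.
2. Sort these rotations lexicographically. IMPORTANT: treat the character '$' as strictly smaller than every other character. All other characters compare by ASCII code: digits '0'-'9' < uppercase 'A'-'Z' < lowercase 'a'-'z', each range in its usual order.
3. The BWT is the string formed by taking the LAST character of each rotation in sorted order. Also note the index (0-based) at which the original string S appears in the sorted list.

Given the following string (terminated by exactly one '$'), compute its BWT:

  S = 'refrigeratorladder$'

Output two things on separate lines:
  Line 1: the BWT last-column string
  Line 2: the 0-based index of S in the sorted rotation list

Answer: rlradrdgeirrtee$foa
15

Derivation:
All 19 rotations (rotation i = S[i:]+S[:i]):
  rot[0] = refrigeratorladder$
  rot[1] = efrigeratorladder$r
  rot[2] = frigeratorladder$re
  rot[3] = rigeratorladder$ref
  rot[4] = igeratorladder$refr
  rot[5] = geratorladder$refri
  rot[6] = eratorladder$refrig
  rot[7] = ratorladder$refrige
  rot[8] = atorladder$refriger
  rot[9] = torladder$refrigera
  rot[10] = orladder$refrigerat
  rot[11] = rladder$refrigerato
  rot[12] = ladder$refrigerator
  rot[13] = adder$refrigeratorl
  rot[14] = dder$refrigeratorla
  rot[15] = der$refrigeratorlad
  rot[16] = er$refrigeratorladd
  rot[17] = r$refrigeratorladde
  rot[18] = $refrigeratorladder
Sorted (with $ < everything):
  sorted[0] = $refrigeratorladder  (last char: 'r')
  sorted[1] = adder$refrigeratorl  (last char: 'l')
  sorted[2] = atorladder$refriger  (last char: 'r')
  sorted[3] = dder$refrigeratorla  (last char: 'a')
  sorted[4] = der$refrigeratorlad  (last char: 'd')
  sorted[5] = efrigeratorladder$r  (last char: 'r')
  sorted[6] = er$refrigeratorladd  (last char: 'd')
  sorted[7] = eratorladder$refrig  (last char: 'g')
  sorted[8] = frigeratorladder$re  (last char: 'e')
  sorted[9] = geratorladder$refri  (last char: 'i')
  sorted[10] = igeratorladder$refr  (last char: 'r')
  sorted[11] = ladder$refrigerator  (last char: 'r')
  sorted[12] = orladder$refrigerat  (last char: 't')
  sorted[13] = r$refrigeratorladde  (last char: 'e')
  sorted[14] = ratorladder$refrige  (last char: 'e')
  sorted[15] = refrigeratorladder$  (last char: '$')
  sorted[16] = rigeratorladder$ref  (last char: 'f')
  sorted[17] = rladder$refrigerato  (last char: 'o')
  sorted[18] = torladder$refrigera  (last char: 'a')
Last column: rlradrdgeirrtee$foa
Original string S is at sorted index 15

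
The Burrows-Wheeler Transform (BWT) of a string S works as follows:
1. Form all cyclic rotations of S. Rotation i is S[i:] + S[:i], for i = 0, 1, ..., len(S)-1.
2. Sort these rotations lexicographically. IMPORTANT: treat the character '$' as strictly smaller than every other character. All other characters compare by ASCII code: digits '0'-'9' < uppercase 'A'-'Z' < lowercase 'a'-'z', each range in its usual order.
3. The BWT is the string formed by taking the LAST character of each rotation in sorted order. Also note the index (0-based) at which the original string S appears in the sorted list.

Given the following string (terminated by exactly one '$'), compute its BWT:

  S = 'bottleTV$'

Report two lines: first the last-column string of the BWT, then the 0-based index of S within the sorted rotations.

Answer: VeT$ltbto
3

Derivation:
All 9 rotations (rotation i = S[i:]+S[:i]):
  rot[0] = bottleTV$
  rot[1] = ottleTV$b
  rot[2] = ttleTV$bo
  rot[3] = tleTV$bot
  rot[4] = leTV$bott
  rot[5] = eTV$bottl
  rot[6] = TV$bottle
  rot[7] = V$bottleT
  rot[8] = $bottleTV
Sorted (with $ < everything):
  sorted[0] = $bottleTV  (last char: 'V')
  sorted[1] = TV$bottle  (last char: 'e')
  sorted[2] = V$bottleT  (last char: 'T')
  sorted[3] = bottleTV$  (last char: '$')
  sorted[4] = eTV$bottl  (last char: 'l')
  sorted[5] = leTV$bott  (last char: 't')
  sorted[6] = ottleTV$b  (last char: 'b')
  sorted[7] = tleTV$bot  (last char: 't')
  sorted[8] = ttleTV$bo  (last char: 'o')
Last column: VeT$ltbto
Original string S is at sorted index 3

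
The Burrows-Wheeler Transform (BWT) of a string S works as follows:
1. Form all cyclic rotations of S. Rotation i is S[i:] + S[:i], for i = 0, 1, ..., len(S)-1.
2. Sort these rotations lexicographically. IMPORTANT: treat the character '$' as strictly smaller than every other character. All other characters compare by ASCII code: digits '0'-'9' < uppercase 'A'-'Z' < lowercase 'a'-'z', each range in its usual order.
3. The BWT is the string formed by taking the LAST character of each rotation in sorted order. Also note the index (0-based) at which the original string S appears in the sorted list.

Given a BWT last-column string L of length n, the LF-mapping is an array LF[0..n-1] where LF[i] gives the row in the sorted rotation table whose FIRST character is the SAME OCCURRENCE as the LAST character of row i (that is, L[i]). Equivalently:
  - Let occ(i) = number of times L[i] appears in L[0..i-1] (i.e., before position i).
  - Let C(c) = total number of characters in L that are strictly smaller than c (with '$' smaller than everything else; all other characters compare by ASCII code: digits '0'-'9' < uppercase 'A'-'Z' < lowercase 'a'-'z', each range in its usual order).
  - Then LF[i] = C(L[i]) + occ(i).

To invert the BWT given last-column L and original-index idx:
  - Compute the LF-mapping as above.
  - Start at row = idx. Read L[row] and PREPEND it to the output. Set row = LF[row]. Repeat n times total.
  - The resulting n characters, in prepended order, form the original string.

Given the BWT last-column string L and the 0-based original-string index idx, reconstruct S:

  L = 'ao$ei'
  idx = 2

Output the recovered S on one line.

Answer: eioa$

Derivation:
LF mapping: 1 4 0 2 3
Walk LF starting at row 2, prepending L[row]:
  step 1: row=2, L[2]='$', prepend. Next row=LF[2]=0
  step 2: row=0, L[0]='a', prepend. Next row=LF[0]=1
  step 3: row=1, L[1]='o', prepend. Next row=LF[1]=4
  step 4: row=4, L[4]='i', prepend. Next row=LF[4]=3
  step 5: row=3, L[3]='e', prepend. Next row=LF[3]=2
Reversed output: eioa$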